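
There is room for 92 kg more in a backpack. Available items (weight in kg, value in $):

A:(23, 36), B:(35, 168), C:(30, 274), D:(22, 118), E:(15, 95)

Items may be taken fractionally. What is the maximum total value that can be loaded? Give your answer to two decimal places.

Sort by value per unit weight and fill in that order.
Order: C (274/30=9.13) > E (95/15=6.33) > D (118/22=5.36) > B (168/35=4.80) > A (36/23=1.57)
Fill: take C (30 @ 274) → take E (15 @ 95) → take D (22 @ 118) → take 25/35 of B → 120.00; 92/92 used.
Total value = 607.00

607.00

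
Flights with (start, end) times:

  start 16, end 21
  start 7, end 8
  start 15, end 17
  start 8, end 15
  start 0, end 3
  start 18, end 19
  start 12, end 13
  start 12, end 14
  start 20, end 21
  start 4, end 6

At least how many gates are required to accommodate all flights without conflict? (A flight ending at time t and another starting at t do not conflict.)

Count concurrent intervals with a sweep; the peak is the room count.
Events (time:±→running): 0:+→1 3:-→0 4:+→1 6:-→0 7:+→1 8:-→0 8:+→1 12:+→2 12:+→3 … peak 3.

3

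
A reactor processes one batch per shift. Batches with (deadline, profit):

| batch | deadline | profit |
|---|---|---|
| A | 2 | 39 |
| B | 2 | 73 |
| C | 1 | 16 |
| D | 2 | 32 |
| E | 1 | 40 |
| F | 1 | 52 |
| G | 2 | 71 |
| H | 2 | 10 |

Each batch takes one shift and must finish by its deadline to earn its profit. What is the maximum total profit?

144

By profit: B(d2,73), G(d2,71), F(d1,52), E(d1,40), A(d2,39), D(d2,32), C(d1,16), H(d2,10)
B→slot 2; G→slot 1; F skipped; E skipped; A skipped; D skipped; C skipped; H skipped.
Profit = 71 + 73 = 144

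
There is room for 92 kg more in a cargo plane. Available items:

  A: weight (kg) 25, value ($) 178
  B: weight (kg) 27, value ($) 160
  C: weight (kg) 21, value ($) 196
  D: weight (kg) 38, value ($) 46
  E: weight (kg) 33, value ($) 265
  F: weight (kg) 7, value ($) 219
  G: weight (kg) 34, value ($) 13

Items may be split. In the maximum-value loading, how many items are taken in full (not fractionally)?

Greedy by value/weight ratio, highest first.
Order: F (219/7=31.29) > C (196/21=9.33) > E (265/33=8.03) > A (178/25=7.12) > B (160/27=5.93) > D (46/38=1.21) > G (13/34=0.38)
Fill: take F (7 @ 219) → take C (21 @ 196) → take E (33 @ 265) → take A (25 @ 178) → take 6/27 of B → 35.56; 92/92 used.
4 item(s) taken whole; one partial (take 6/27 of B).

4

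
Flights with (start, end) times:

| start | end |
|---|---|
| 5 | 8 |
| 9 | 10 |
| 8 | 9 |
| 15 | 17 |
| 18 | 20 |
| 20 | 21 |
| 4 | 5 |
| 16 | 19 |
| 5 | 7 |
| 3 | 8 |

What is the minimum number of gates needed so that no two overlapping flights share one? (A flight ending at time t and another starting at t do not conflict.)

starts: [3, 4, 5, 5, 8, 9, 15, 16, 18, 20]
ends:   [5, 7, 8, 8, 9, 10, 17, 19, 20, 21]
s3→1 s4→2 e5→1 s5→2 s5→3  — peak 3.

3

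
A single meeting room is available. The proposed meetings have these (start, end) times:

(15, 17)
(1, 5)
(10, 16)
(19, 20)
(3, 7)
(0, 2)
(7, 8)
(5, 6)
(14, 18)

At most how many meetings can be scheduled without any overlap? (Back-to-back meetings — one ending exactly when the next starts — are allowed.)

Greedy by earliest finish: after sorting by end time, pick each interval compatible with the last pick.
By end time: (0,2), (1,5), (5,6), (3,7), (7,8), (10,16), (15,17), (14,18), (19,20).
Pick (0,2); next start ≥ 2 → (5,6); next start ≥ 6 → (7,8); next start ≥ 8 → (10,16); next start ≥ 16 → (19,20).
Selected 5 meetings.

5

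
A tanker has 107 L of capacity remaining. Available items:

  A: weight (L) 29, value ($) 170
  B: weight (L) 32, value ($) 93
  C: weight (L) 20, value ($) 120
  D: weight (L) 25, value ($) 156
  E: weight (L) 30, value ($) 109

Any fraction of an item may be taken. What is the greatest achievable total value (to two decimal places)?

563.72

Sort by value per unit weight and fill in that order.
Ratios (sorted): D 6.24, C 6.00, A 5.86, E 3.63, B 2.91
take D (25 @ 156); take C (20 @ 120); take A (29 @ 170); take E (30 @ 109); take 3/32 of B → 8.72. Capacity used 107/107.
Total value = 563.72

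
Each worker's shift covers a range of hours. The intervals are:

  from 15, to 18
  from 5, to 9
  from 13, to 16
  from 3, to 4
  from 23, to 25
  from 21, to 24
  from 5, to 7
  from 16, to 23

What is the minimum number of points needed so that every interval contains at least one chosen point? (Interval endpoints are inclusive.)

4

By right end: [3,4]  [5,7]  [5,9]  [13,16]  [15,18]  [16,23]  [21,24]  [23,25]
[3,4] uncovered → point at 4; [5,7] uncovered → point at 7; [13,16] uncovered → point at 16; [21,24] uncovered → point at 24.
Points: 4, 7, 16, 24 (4 total).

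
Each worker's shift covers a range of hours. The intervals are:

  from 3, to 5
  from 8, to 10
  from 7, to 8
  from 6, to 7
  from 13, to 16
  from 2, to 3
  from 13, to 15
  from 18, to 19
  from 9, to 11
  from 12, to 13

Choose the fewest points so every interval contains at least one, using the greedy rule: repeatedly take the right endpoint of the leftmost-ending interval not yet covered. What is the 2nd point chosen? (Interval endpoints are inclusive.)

Sorted: [2,3] [3,5] [6,7] [7,8] [8,10] [9,11] [12,13] [13,15] [13,16] [18,19]
{[2,3],[3,5]} hit by 3; {[6,7],[7,8]} hit by 7; {[8,10],[9,11]} hit by 10; {[12,13],[13,15],[13,16]} hit by 13; {[18,19]} hit by 19.
Points: 3, 7, 10, 13, 19 (5 total).

7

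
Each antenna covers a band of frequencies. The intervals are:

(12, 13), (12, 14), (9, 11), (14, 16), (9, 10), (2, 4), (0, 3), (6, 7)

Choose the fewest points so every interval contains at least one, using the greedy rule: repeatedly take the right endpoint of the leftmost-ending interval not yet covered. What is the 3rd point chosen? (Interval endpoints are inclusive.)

By right end: [0,3]  [2,4]  [6,7]  [9,10]  [9,11]  [12,13]  [12,14]  [14,16]
[0,3] uncovered → point at 3; [6,7] uncovered → point at 7; [9,10] uncovered → point at 10; [12,13] uncovered → point at 13; [14,16] uncovered → point at 16.
Points: 3, 7, 10, 13, 16 (5 total).

10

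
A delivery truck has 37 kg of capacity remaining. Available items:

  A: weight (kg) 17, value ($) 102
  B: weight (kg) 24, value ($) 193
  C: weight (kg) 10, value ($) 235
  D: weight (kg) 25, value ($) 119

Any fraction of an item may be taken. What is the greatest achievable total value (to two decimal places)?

446.00

Ratios (sorted): C 23.50, B 8.04, A 6.00, D 4.76
take C (10 @ 235); take B (24 @ 193); take 3/17 of A → 18.00. Capacity used 37/37.
Total value = 446.00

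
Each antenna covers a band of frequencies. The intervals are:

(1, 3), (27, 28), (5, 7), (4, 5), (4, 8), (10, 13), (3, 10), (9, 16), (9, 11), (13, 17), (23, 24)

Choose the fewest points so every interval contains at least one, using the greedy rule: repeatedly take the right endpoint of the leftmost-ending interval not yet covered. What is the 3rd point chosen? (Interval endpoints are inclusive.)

Sorted: [1,3] [4,5] [5,7] [4,8] [3,10] [9,11] [10,13] [9,16] [13,17] [23,24] [27,28]
{[1,3]} hit by 3; {[4,5],[5,7],[4,8],[3,10]} hit by 5; {[9,11],[10,13],[9,16]} hit by 11; {[13,17]} hit by 17; {[23,24]} hit by 24; {[27,28]} hit by 28.
Points: 3, 5, 11, 17, 24, 28 (6 total).

11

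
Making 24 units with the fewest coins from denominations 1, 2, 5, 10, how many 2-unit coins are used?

Greedy: take as many of the largest coin as possible, then repeat with the remainder.
24 = 2×10 + 2×2
Count of 2: 2

2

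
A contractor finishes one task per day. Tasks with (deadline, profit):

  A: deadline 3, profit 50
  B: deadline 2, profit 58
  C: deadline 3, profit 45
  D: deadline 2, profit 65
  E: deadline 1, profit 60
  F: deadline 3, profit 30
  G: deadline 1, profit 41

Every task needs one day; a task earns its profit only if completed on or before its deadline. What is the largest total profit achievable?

175

Profit order: D=65 E=60 B=58 A=50 C=45 G=41 F=30
Assign: D→slot 2, E→slot 1, B skipped, A→slot 3, C skipped, G skipped, F skipped.
Slots: [1:E] [2:D] [3:A]
Profit = 60 + 65 + 50 = 175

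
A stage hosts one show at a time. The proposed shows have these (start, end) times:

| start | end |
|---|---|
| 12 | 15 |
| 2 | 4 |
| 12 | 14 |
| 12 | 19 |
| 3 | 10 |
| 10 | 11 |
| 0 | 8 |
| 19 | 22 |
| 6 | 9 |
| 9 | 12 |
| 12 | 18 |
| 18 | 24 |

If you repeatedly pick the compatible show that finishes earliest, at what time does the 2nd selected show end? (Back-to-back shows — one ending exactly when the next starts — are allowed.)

Order by finish time; keep every interval that doesn't clash with the previous kept one.
Sorted by end: (2,4)  (0,8)  (6,9)  (3,10)  (10,11)  (9,12)  (12,14)  (12,15)  (12,18)  (12,19)  (19,22)  (18,24)
take (2,4); take (6,9); take (10,11); skip (9,12); take (12,14); skip (12,15); skip (12,18); take (19,22); skip (18,24).
Selected: (2,4) (6,9) (10,11) (12,14) (19,22)

9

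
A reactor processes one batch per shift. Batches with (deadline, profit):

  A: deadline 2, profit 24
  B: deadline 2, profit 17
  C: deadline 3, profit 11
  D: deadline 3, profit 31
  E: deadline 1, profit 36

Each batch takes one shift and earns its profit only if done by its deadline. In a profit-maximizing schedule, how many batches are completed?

3

Take jobs in profit order; each goes to the latest open slot no later than its deadline.
By profit: E(d1,36), D(d3,31), A(d2,24), B(d2,17), C(d3,11)
E→slot 1; D→slot 3; A→slot 2; B skipped; C skipped.
3 of 5 scheduled.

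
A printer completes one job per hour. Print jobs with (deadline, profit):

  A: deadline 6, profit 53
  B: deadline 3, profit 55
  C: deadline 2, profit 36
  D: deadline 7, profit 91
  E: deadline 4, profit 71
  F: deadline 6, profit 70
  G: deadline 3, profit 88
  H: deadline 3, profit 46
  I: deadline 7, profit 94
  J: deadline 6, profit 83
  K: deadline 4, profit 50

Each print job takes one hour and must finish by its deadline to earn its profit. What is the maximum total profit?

Take jobs in profit order; each goes to the latest open slot no later than its deadline.
Profit order: I=94 D=91 G=88 J=83 E=71 F=70 B=55 A=53 K=50 H=46 C=36
Assign: I→slot 7, D→slot 6, G→slot 3, J→slot 5, E→slot 4, F→slot 2, B→slot 1, A skipped, K skipped, H skipped, C skipped.
Slots: [1:B] [2:F] [3:G] [4:E] [5:J] [6:D] [7:I]
Profit = 55 + 70 + 88 + 71 + 83 + 91 + 94 = 552

552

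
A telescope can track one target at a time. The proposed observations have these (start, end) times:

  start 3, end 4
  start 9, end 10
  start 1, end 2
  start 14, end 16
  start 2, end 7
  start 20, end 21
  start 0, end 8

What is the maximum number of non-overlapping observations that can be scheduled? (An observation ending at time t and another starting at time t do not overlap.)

5

Greedy by earliest finish: after sorting by end time, pick each interval compatible with the last pick.
Sorted by end: (1,2)  (3,4)  (2,7)  (0,8)  (9,10)  (14,16)  (20,21)
take (1,2); take (3,4); take (9,10); take (14,16); take (20,21).
Selected 5 observations.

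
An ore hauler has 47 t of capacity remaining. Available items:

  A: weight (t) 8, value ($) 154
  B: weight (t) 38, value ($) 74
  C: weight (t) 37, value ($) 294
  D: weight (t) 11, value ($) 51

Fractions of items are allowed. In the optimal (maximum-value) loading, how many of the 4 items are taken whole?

2

Greedy by value/weight ratio, highest first.
Order: A (154/8=19.25) > C (294/37=7.95) > D (51/11=4.64) > B (74/38=1.95)
Fill: take A (8 @ 154) → take C (37 @ 294) → take 2/11 of D → 9.27; 47/47 used.
2 item(s) taken whole; one partial (take 2/11 of D).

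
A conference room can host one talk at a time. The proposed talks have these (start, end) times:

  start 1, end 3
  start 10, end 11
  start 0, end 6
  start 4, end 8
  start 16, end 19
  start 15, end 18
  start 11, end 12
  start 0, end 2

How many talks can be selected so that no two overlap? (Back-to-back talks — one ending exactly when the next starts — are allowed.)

Greedy by earliest finish: after sorting by end time, pick each interval compatible with the last pick.
Sorted by end: (0,2)  (1,3)  (0,6)  (4,8)  (10,11)  (11,12)  (15,18)  (16,19)
take (0,2); skip (1,3); take (4,8); take (10,11); take (11,12); take (15,18); skip (16,19).
Selected 5 talks.

5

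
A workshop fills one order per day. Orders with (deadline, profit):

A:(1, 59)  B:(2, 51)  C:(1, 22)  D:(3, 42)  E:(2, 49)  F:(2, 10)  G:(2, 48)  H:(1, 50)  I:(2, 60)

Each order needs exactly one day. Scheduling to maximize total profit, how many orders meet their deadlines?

3

Profit order: I=60 A=59 B=51 H=50 E=49 G=48 D=42 C=22 F=10
Assign: I→slot 2, A→slot 1, B skipped, H skipped, E skipped, G skipped, D→slot 3, C skipped, F skipped.
Slots: [1:A] [2:I] [3:D]
3 of 9 scheduled.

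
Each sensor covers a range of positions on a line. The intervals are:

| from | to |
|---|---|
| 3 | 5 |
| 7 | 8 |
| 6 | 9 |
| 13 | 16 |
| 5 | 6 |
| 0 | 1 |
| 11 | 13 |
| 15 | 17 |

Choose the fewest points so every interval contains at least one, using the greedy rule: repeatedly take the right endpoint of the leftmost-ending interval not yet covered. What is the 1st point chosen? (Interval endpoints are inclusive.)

By right end: [0,1]  [3,5]  [5,6]  [7,8]  [6,9]  [11,13]  [13,16]  [15,17]
[0,1] uncovered → point at 1; [3,5] uncovered → point at 5; [7,8] uncovered → point at 8; [11,13] uncovered → point at 13; [15,17] uncovered → point at 17.
Points: 1, 5, 8, 13, 17 (5 total).

1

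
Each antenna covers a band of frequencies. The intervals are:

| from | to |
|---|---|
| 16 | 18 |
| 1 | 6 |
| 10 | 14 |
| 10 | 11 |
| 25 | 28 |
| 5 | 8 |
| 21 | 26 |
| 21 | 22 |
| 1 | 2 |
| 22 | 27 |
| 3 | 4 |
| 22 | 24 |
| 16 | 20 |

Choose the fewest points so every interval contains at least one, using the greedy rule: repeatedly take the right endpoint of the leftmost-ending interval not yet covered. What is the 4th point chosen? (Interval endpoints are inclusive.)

11

By right end: [1,2]  [3,4]  [1,6]  [5,8]  [10,11]  [10,14]  [16,18]  [16,20]  [21,22]  [22,24]  [21,26]  [22,27]  [25,28]
[1,2] uncovered → point at 2; [3,4] uncovered → point at 4; [5,8] uncovered → point at 8; [10,11] uncovered → point at 11; [16,18] uncovered → point at 18; [21,22] uncovered → point at 22; [25,28] uncovered → point at 28.
Points: 2, 4, 8, 11, 18, 22, 28 (7 total).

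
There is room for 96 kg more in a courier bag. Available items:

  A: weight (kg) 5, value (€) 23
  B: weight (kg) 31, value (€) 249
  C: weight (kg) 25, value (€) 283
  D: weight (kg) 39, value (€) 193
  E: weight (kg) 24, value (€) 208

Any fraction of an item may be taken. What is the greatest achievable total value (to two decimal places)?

Sort by value per unit weight and fill in that order.
Ratios (sorted): C 11.32, E 8.67, B 8.03, D 4.95, A 4.60
take C (25 @ 283); take E (24 @ 208); take B (31 @ 249); take 16/39 of D → 79.18. Capacity used 96/96.
Total value = 819.18

819.18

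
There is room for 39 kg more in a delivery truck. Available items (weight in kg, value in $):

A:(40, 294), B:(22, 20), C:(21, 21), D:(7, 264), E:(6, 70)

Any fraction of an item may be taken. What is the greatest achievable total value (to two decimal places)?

525.10

Sort by value per unit weight and fill in that order.
Ratios (sorted): D 37.71, E 11.67, A 7.35, C 1.00, B 0.91
take D (7 @ 264); take E (6 @ 70); take 26/40 of A → 191.10. Capacity used 39/39.
Total value = 525.10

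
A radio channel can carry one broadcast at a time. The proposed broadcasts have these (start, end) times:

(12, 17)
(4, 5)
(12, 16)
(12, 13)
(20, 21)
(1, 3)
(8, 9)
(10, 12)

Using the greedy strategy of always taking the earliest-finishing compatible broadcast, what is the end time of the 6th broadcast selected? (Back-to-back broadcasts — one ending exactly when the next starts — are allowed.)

Sort by end time and greedily take each interval whose start is ≥ the last chosen end.
Sorted by end: (1,3)  (4,5)  (8,9)  (10,12)  (12,13)  (12,16)  (12,17)  (20,21)
take (1,3); take (4,5); take (8,9); take (10,12); take (12,13); take (20,21).
Selected: (1,3) (4,5) (8,9) (10,12) (12,13) (20,21)

21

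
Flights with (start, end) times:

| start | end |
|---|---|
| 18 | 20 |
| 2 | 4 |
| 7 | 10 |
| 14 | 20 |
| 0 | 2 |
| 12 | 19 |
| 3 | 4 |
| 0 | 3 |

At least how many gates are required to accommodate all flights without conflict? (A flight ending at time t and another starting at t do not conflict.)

3

The answer is the maximum number of intervals overlapping at any instant.
starts: [0, 0, 2, 3, 7, 12, 14, 18]
ends:   [2, 3, 4, 4, 10, 19, 20, 20]
s0→1 s0→2 e2→1 s2→2 e3→1 s3→2 e4→1 e4→0 s7→1 e10→0 s12→1 s14→2 s18→3  — peak 3.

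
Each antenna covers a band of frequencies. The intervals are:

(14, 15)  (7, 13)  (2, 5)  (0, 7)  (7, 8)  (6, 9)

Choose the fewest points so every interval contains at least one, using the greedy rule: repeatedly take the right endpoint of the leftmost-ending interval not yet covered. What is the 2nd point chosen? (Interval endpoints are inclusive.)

8

Sort by right endpoint; whenever an interval is uncovered, place a point at its right end.
By right end: [2,5]  [0,7]  [7,8]  [6,9]  [7,13]  [14,15]
[2,5] uncovered → point at 5; [7,8] uncovered → point at 8; [14,15] uncovered → point at 15.
Points: 5, 8, 15 (3 total).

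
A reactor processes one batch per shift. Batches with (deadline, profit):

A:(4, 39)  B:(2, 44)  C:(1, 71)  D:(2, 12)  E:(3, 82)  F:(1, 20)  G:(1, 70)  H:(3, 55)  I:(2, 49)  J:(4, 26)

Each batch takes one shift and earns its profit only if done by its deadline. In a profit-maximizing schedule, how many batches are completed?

4

Sort by profit descending; place each in the latest free slot ≤ its deadline.
By profit: E(d3,82), C(d1,71), G(d1,70), H(d3,55), I(d2,49), B(d2,44), A(d4,39), J(d4,26), F(d1,20), D(d2,12)
E→slot 3; C→slot 1; G skipped; H→slot 2; I skipped; B skipped; A→slot 4; J skipped; F skipped; D skipped.
4 of 10 scheduled.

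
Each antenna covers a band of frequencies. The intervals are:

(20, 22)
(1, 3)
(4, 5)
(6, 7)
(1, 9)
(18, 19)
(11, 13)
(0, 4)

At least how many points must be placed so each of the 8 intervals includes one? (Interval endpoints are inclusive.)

Process intervals by earliest right end; each time one isn't hit yet, stab at its right endpoint.
Sorted: [1,3] [0,4] [4,5] [6,7] [1,9] [11,13] [18,19] [20,22]
{[1,3],[0,4]} hit by 3; {[4,5]} hit by 5; {[6,7],[1,9]} hit by 7; {[11,13]} hit by 13; {[18,19]} hit by 19; {[20,22]} hit by 22.
Points: 3, 5, 7, 13, 19, 22 (6 total).

6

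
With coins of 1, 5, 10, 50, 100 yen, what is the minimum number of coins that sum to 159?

Use the largest denomination that fits, subtract, and repeat.
159 = 1×100 + 1×50 + 1×5 + 4×1
Total coins = 1 + 1 + 1 + 4 = 7

7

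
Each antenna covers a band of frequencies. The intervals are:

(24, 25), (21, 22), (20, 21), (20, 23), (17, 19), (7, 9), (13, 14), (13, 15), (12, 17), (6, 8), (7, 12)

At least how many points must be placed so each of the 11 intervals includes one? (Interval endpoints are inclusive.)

Sorted: [6,8] [7,9] [7,12] [13,14] [13,15] [12,17] [17,19] [20,21] [21,22] [20,23] [24,25]
{[6,8],[7,9],[7,12]} hit by 8; {[13,14],[13,15],[12,17]} hit by 14; {[17,19]} hit by 19; {[20,21],[21,22],[20,23]} hit by 21; {[24,25]} hit by 25.
Points: 8, 14, 19, 21, 25 (5 total).

5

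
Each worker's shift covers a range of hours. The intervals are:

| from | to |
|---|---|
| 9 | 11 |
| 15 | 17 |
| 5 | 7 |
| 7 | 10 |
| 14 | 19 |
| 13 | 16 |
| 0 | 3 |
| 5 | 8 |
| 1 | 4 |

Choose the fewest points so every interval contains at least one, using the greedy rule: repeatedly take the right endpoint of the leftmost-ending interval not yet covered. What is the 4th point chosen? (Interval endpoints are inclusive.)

Sort by right endpoint; whenever an interval is uncovered, place a point at its right end.
By right end: [0,3]  [1,4]  [5,7]  [5,8]  [7,10]  [9,11]  [13,16]  [15,17]  [14,19]
[0,3] uncovered → point at 3; [5,7] uncovered → point at 7; [9,11] uncovered → point at 11; [13,16] uncovered → point at 16.
Points: 3, 7, 11, 16 (4 total).

16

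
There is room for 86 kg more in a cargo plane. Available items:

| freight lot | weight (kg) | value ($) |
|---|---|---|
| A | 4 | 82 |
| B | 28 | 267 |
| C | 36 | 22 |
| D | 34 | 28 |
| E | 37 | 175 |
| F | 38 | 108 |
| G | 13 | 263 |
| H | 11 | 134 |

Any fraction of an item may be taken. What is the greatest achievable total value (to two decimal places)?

887.89

Greedy by value/weight ratio, highest first.
Order: A (82/4=20.50) > G (263/13=20.23) > H (134/11=12.18) > B (267/28=9.54) > E (175/37=4.73) > F (108/38=2.84) > D (28/34=0.82) > C (22/36=0.61)
Fill: take A (4 @ 82) → take G (13 @ 263) → take H (11 @ 134) → take B (28 @ 267) → take 30/37 of E → 141.89; 86/86 used.
Total value = 887.89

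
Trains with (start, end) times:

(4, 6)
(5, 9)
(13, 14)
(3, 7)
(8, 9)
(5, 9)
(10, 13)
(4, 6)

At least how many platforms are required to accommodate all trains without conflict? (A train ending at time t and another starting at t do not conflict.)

5

The answer is the maximum number of intervals overlapping at any instant.
starts: [3, 4, 4, 5, 5, 8, 10, 13]
ends:   [6, 6, 7, 9, 9, 9, 13, 14]
s3→1 s4→2 s4→3 s5→4 s5→5  — peak 5.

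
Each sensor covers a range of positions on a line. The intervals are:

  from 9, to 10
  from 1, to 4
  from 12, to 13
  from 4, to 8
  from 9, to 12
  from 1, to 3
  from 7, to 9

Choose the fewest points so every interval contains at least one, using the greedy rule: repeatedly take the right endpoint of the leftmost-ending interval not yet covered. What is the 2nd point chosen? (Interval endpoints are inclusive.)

8

Sort by right endpoint; whenever an interval is uncovered, place a point at its right end.
Sorted: [1,3] [1,4] [4,8] [7,9] [9,10] [9,12] [12,13]
{[1,3],[1,4]} hit by 3; {[4,8],[7,9]} hit by 8; {[9,10],[9,12]} hit by 10; {[12,13]} hit by 13.
Points: 3, 8, 10, 13 (4 total).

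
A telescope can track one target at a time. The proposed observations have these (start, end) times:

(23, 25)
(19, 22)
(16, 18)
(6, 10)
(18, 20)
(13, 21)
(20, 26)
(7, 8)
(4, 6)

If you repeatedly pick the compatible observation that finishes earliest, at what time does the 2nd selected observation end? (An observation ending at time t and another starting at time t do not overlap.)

Sort by end time and greedily take each interval whose start is ≥ the last chosen end.
By end time: (4,6), (7,8), (6,10), (16,18), (18,20), (13,21), (19,22), (23,25), (20,26).
Pick (4,6); next start ≥ 6 → (7,8); next start ≥ 8 → (16,18); next start ≥ 18 → (18,20); next start ≥ 20 → (23,25).
Selected: (4,6) (7,8) (16,18) (18,20) (23,25)

8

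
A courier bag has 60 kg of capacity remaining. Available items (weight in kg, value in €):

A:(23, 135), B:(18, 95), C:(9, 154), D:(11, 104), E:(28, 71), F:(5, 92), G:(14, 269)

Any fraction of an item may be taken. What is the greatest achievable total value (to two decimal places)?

Greedy by value/weight ratio, highest first.
Order: G (269/14=19.21) > F (92/5=18.40) > C (154/9=17.11) > D (104/11=9.45) > A (135/23=5.87) > B (95/18=5.28) > E (71/28=2.54)
Fill: take G (14 @ 269) → take F (5 @ 92) → take C (9 @ 154) → take D (11 @ 104) → take 21/23 of A → 123.26; 60/60 used.
Total value = 742.26

742.26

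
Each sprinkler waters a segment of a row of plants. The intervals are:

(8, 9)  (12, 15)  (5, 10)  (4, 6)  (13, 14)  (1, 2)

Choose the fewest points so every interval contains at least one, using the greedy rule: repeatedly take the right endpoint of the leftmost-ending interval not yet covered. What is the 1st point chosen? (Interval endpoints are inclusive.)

2

Sorted: [1,2] [4,6] [8,9] [5,10] [13,14] [12,15]
{[1,2]} hit by 2; {[4,6]} hit by 6; {[8,9],[5,10]} hit by 9; {[13,14],[12,15]} hit by 14.
Points: 2, 6, 9, 14 (4 total).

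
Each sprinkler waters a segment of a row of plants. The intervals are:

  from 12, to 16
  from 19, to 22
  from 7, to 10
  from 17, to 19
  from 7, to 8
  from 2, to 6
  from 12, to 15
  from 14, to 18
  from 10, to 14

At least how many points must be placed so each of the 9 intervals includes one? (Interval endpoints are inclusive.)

4

Process intervals by earliest right end; each time one isn't hit yet, stab at its right endpoint.
By right end: [2,6]  [7,8]  [7,10]  [10,14]  [12,15]  [12,16]  [14,18]  [17,19]  [19,22]
[2,6] uncovered → point at 6; [7,8] uncovered → point at 8; [10,14] uncovered → point at 14; [17,19] uncovered → point at 19.
Points: 6, 8, 14, 19 (4 total).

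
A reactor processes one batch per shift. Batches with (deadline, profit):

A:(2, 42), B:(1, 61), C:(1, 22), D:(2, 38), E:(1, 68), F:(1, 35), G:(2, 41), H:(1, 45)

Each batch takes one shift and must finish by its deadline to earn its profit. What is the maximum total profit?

Take jobs in profit order; each goes to the latest open slot no later than its deadline.
Profit order: E=68 B=61 H=45 A=42 G=41 D=38 F=35 C=22
Assign: E→slot 1, B skipped, H skipped, A→slot 2, G skipped, D skipped, F skipped, C skipped.
Slots: [1:E] [2:A]
Profit = 68 + 42 = 110

110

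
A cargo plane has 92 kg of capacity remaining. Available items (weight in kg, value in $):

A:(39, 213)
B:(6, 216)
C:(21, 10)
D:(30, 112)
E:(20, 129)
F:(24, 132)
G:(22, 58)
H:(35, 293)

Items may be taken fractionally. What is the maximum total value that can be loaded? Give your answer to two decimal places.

808.23

Greedy by value/weight ratio, highest first.
Ratios (sorted): B 36.00, H 8.37, E 6.45, F 5.50, A 5.46, D 3.73, G 2.64, C 0.48
take B (6 @ 216); take H (35 @ 293); take E (20 @ 129); take F (24 @ 132); take 7/39 of A → 38.23. Capacity used 92/92.
Total value = 808.23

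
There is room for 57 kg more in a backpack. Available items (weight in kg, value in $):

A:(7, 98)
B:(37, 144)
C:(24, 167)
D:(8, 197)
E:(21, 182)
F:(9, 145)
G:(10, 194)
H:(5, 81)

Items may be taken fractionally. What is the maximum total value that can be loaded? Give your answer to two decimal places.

871.00

Ratios (sorted): D 24.62, G 19.40, H 16.20, F 16.11, A 14.00, E 8.67, C 6.96, B 3.89
take D (8 @ 197); take G (10 @ 194); take H (5 @ 81); take F (9 @ 145); take A (7 @ 98); take 18/21 of E → 156.00. Capacity used 57/57.
Total value = 871.00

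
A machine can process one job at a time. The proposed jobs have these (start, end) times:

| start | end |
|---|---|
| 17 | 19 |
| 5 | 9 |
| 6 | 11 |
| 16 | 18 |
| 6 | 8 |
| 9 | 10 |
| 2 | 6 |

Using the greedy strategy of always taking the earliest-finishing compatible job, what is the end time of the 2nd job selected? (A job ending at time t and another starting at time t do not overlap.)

Sorted by end: (2,6)  (6,8)  (5,9)  (9,10)  (6,11)  (16,18)  (17,19)
take (2,6); take (6,8); take (9,10); skip (6,11); take (16,18); skip (17,19).
Selected: (2,6) (6,8) (9,10) (16,18)

8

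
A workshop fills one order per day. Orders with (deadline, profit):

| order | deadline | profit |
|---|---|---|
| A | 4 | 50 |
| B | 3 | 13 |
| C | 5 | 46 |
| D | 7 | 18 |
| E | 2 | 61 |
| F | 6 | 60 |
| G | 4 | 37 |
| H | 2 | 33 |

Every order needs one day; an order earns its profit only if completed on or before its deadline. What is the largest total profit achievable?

Sort by profit descending; place each in the latest free slot ≤ its deadline.
Profit order: E=61 F=60 A=50 C=46 G=37 H=33 D=18 B=13
Assign: E→slot 2, F→slot 6, A→slot 4, C→slot 5, G→slot 3, H→slot 1, D→slot 7, B skipped.
Slots: [1:H] [2:E] [3:G] [4:A] [5:C] [6:F] [7:D]
Profit = 33 + 61 + 37 + 50 + 46 + 60 + 18 = 305

305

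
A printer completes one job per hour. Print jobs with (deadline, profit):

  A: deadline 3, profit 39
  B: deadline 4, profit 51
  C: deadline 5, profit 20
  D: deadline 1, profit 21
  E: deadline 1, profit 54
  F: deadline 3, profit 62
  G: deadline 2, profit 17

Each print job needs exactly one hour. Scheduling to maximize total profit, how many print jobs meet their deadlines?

Profit order: F=62 E=54 B=51 A=39 D=21 C=20 G=17
Assign: F→slot 3, E→slot 1, B→slot 4, A→slot 2, D skipped, C→slot 5, G skipped.
Slots: [1:E] [2:A] [3:F] [4:B] [5:C]
5 of 7 scheduled.

5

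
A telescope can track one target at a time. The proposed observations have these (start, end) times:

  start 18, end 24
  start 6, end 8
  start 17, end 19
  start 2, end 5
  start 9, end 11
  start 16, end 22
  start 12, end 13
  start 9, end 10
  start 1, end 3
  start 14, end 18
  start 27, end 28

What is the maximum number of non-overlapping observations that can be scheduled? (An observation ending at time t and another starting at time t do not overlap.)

7

By end time: (1,3), (2,5), (6,8), (9,10), (9,11), (12,13), (14,18), (17,19), (16,22), (18,24), (27,28).
Pick (1,3); next start ≥ 3 → (6,8); next start ≥ 8 → (9,10); next start ≥ 10 → (12,13); next start ≥ 13 → (14,18); next start ≥ 18 → (18,24); next start ≥ 24 → (27,28).
Selected 7 observations.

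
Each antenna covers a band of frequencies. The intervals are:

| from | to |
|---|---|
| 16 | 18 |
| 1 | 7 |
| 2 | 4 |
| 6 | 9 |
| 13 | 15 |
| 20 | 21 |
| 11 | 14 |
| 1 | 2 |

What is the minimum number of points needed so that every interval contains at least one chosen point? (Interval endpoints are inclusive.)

By right end: [1,2]  [2,4]  [1,7]  [6,9]  [11,14]  [13,15]  [16,18]  [20,21]
[1,2] uncovered → point at 2; [6,9] uncovered → point at 9; [11,14] uncovered → point at 14; [16,18] uncovered → point at 18; [20,21] uncovered → point at 21.
Points: 2, 9, 14, 18, 21 (5 total).

5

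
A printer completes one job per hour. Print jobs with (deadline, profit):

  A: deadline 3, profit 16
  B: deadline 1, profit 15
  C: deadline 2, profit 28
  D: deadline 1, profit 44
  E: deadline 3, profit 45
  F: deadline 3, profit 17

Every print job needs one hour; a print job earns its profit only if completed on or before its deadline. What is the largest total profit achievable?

117

Sort by profit descending; place each in the latest free slot ≤ its deadline.
Profit order: E=45 D=44 C=28 F=17 A=16 B=15
Assign: E→slot 3, D→slot 1, C→slot 2, F skipped, A skipped, B skipped.
Slots: [1:D] [2:C] [3:E]
Profit = 44 + 28 + 45 = 117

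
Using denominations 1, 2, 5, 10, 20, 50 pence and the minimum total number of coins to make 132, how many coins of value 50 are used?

2

132 − 2×50→32 − 1×20→12 − 1×10→2 − 1×2→0
Count of 50: 2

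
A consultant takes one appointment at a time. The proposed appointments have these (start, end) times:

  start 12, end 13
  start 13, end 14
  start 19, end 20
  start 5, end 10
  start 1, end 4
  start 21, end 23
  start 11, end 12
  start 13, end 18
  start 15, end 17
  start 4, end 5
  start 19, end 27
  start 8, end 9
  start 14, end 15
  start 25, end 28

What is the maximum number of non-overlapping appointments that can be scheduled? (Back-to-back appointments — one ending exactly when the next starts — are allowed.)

Sort by end time and greedily take each interval whose start is ≥ the last chosen end.
Sorted by end: (1,4)  (4,5)  (8,9)  (5,10)  (11,12)  (12,13)  (13,14)  (14,15)  (15,17)  (13,18)  (19,20)  (21,23)  (19,27)  (25,28)
take (1,4); take (4,5); take (8,9); take (11,12); take (12,13); take (13,14); take (14,15); take (15,17); take (19,20); take (21,23); take (25,28).
Selected 11 appointments.

11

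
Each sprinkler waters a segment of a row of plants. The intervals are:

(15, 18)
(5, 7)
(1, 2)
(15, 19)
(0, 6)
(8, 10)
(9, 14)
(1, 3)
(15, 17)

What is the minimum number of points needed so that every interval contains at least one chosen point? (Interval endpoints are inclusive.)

4

By right end: [1,2]  [1,3]  [0,6]  [5,7]  [8,10]  [9,14]  [15,17]  [15,18]  [15,19]
[1,2] uncovered → point at 2; [5,7] uncovered → point at 7; [8,10] uncovered → point at 10; [15,17] uncovered → point at 17.
Points: 2, 7, 10, 17 (4 total).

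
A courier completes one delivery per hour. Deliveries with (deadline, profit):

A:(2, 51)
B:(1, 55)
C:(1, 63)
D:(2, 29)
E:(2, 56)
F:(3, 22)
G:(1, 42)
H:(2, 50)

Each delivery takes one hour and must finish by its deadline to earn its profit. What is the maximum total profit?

141

Take jobs in profit order; each goes to the latest open slot no later than its deadline.
By profit: C(d1,63), E(d2,56), B(d1,55), A(d2,51), H(d2,50), G(d1,42), D(d2,29), F(d3,22)
C→slot 1; E→slot 2; B skipped; A skipped; H skipped; G skipped; D skipped; F→slot 3.
Profit = 63 + 56 + 22 = 141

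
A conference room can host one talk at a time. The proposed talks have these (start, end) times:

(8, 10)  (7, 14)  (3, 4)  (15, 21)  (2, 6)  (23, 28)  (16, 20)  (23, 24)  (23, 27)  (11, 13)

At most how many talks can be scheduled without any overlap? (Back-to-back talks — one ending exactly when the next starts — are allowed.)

5

Order by finish time; keep every interval that doesn't clash with the previous kept one.
Sorted by end: (3,4)  (2,6)  (8,10)  (11,13)  (7,14)  (16,20)  (15,21)  (23,24)  (23,27)  (23,28)
take (3,4); skip (2,6); take (8,10); take (11,13); skip (7,14); take (16,20); take (23,24).
Selected 5 talks.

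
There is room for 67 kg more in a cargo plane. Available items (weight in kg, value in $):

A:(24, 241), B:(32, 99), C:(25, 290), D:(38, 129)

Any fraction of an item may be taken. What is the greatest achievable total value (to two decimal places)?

Greedy by value/weight ratio, highest first.
Order: C (290/25=11.60) > A (241/24=10.04) > D (129/38=3.39) > B (99/32=3.09)
Fill: take C (25 @ 290) → take A (24 @ 241) → take 18/38 of D → 61.11; 67/67 used.
Total value = 592.11

592.11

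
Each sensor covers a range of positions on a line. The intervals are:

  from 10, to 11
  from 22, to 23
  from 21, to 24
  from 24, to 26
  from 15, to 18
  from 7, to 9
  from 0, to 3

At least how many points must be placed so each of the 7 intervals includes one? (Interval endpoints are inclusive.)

6

Sort by right endpoint; whenever an interval is uncovered, place a point at its right end.
By right end: [0,3]  [7,9]  [10,11]  [15,18]  [22,23]  [21,24]  [24,26]
[0,3] uncovered → point at 3; [7,9] uncovered → point at 9; [10,11] uncovered → point at 11; [15,18] uncovered → point at 18; [22,23] uncovered → point at 23; [24,26] uncovered → point at 26.
Points: 3, 9, 11, 18, 23, 26 (6 total).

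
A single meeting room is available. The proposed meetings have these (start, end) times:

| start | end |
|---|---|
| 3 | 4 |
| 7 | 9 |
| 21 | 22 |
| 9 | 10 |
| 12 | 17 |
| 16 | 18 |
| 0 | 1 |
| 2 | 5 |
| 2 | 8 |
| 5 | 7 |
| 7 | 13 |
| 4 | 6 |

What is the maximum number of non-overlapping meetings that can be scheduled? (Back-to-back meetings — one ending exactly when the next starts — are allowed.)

Order by finish time; keep every interval that doesn't clash with the previous kept one.
Sorted by end: (0,1)  (3,4)  (2,5)  (4,6)  (5,7)  (2,8)  (7,9)  (9,10)  (7,13)  (12,17)  (16,18)  (21,22)
take (0,1); take (3,4); skip (2,5); take (4,6); skip (5,7); take (7,9); take (9,10); take (12,17); take (21,22).
Selected 7 meetings.

7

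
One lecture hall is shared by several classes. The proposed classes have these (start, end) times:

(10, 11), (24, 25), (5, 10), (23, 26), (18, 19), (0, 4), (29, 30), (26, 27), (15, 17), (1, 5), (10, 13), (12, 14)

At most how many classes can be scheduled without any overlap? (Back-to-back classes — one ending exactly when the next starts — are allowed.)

Sorted by end: (0,4)  (1,5)  (5,10)  (10,11)  (10,13)  (12,14)  (15,17)  (18,19)  (24,25)  (23,26)  (26,27)  (29,30)
take (0,4); take (5,10); take (10,11); take (12,14); take (15,17); take (18,19); take (24,25); skip (23,26); take (26,27); take (29,30).
Selected 9 classes.

9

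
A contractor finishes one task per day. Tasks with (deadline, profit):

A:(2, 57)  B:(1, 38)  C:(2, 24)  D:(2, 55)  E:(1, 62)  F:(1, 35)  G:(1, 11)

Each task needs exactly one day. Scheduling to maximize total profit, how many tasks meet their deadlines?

2

Profit order: E=62 A=57 D=55 B=38 F=35 C=24 G=11
Assign: E→slot 1, A→slot 2, D skipped, B skipped, F skipped, C skipped, G skipped.
Slots: [1:E] [2:A]
2 of 7 scheduled.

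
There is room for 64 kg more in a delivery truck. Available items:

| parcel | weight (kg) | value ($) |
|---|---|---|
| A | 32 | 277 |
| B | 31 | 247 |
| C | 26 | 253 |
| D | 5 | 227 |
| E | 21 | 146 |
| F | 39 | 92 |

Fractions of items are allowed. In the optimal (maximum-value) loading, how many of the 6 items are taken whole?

3

Order: D (227/5=45.40) > C (253/26=9.73) > A (277/32=8.66) > B (247/31=7.97) > E (146/21=6.95) > F (92/39=2.36)
Fill: take D (5 @ 227) → take C (26 @ 253) → take A (32 @ 277) → take 1/31 of B → 7.97; 64/64 used.
3 item(s) taken whole; one partial (take 1/31 of B).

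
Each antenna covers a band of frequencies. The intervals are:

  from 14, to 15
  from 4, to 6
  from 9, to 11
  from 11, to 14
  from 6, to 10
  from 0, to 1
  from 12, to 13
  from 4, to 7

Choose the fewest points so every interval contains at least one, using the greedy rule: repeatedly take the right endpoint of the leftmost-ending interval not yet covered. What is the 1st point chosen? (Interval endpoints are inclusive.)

By right end: [0,1]  [4,6]  [4,7]  [6,10]  [9,11]  [12,13]  [11,14]  [14,15]
[0,1] uncovered → point at 1; [4,6] uncovered → point at 6; [9,11] uncovered → point at 11; [12,13] uncovered → point at 13; [14,15] uncovered → point at 15.
Points: 1, 6, 11, 13, 15 (5 total).

1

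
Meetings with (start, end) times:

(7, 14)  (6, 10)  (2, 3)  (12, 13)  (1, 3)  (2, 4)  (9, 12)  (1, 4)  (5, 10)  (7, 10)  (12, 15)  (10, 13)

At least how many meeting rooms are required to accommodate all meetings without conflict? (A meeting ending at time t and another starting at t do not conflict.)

5

starts: [1, 1, 2, 2, 5, 6, 7, 7, 9, 10, 12, 12]
ends:   [3, 3, 4, 4, 10, 10, 10, 12, 13, 13, 14, 15]
s1→1 s1→2 s2→3 s2→4 e3→3 e3→2 e4→1 e4→0 s5→1 s6→2 s7→3 s7→4 s9→5  — peak 5.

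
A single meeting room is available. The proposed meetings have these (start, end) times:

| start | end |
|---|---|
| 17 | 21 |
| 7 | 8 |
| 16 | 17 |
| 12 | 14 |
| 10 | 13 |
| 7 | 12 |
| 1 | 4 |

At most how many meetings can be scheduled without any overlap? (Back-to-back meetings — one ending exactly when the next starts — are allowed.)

Sorted by end: (1,4)  (7,8)  (7,12)  (10,13)  (12,14)  (16,17)  (17,21)
take (1,4); take (7,8); take (10,13); take (16,17); take (17,21).
Selected 5 meetings.

5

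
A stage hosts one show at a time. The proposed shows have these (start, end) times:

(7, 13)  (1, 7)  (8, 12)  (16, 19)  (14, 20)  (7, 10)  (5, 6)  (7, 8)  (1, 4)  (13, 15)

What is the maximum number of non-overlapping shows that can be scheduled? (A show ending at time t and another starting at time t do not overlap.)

6

Sort by end time and greedily take each interval whose start is ≥ the last chosen end.
Sorted by end: (1,4)  (5,6)  (1,7)  (7,8)  (7,10)  (8,12)  (7,13)  (13,15)  (16,19)  (14,20)
take (1,4); take (5,6); skip (1,7); take (7,8); skip (7,10); take (8,12); skip (7,13); take (13,15); take (16,19); skip (14,20).
Selected 6 shows.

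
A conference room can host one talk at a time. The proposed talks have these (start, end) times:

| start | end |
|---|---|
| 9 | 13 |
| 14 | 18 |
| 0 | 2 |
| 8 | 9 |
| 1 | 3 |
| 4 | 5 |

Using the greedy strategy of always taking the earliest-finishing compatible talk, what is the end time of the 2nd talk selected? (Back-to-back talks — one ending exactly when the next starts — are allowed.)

Sort by end time and greedily take each interval whose start is ≥ the last chosen end.
By end time: (0,2), (1,3), (4,5), (8,9), (9,13), (14,18).
Pick (0,2); next start ≥ 2 → (4,5); next start ≥ 5 → (8,9); next start ≥ 9 → (9,13); next start ≥ 13 → (14,18).
Selected: (0,2) (4,5) (8,9) (9,13) (14,18)

5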